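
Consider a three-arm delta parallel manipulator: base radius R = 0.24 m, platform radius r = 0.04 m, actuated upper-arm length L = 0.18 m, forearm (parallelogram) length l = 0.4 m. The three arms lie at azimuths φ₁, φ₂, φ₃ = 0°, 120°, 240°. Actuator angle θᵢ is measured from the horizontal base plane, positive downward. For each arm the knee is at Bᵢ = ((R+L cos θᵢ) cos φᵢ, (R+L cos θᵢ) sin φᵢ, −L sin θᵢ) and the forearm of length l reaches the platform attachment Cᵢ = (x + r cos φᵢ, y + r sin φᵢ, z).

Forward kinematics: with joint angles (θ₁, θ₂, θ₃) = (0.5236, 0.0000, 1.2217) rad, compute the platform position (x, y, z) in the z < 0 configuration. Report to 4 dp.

arm 1 at φ=0.0°: e+L cos θ1 = 0.3559;  centre 1 = (0.3559, 0.0000, -0.0900)
φ2=120.0°: virtual centre (-0.1900, 0.3291, 0.0000), radius l
arm 3 at φ=240.0°: e+L cos θ3 = 0.2616;  centre 3 = (-0.1308, -0.2265, -0.1691)
subtract pairs → two planes through P
[-1.0918 0.6582 0.1800]·P = 0.0096;  [-0.9733 -0.4531 -0.1583]·P = -0.0377
det = 1.1353;  x = 0.0180+-0.0199z,  y = 0.0446+-0.3065z
into |P−centre ₁|² = l²: 1.0944z² + 0.1662z + -0.0358 = 0;  Δ = 0.1842;  z = -0.2720 or 0.1202 → z<0 root = -0.2720
x = 0.0234, y = 0.1279

(0.0234, 0.1279, -0.2720)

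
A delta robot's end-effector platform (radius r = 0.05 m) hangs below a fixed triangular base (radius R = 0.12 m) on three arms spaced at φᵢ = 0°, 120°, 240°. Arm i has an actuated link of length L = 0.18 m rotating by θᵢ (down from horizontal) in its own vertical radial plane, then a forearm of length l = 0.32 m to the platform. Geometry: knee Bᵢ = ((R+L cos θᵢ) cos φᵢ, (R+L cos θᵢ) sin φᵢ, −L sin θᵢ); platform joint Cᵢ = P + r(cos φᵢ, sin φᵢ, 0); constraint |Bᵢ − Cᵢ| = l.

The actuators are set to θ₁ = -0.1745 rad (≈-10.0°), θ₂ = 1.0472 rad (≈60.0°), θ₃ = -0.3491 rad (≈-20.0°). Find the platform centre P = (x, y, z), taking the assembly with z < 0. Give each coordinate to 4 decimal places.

(0.0669, -0.1436, -0.1906)

φ1=0.0°: virtual centre (0.2473, 0.0000, 0.0313), radius l
centre 2 = (0.1600·cos120.0°, 0.1600·sin120.0°, -0.1559) = (-0.0800, 0.1386, -0.1559)
centre 3 = (0.2391·cos240.0°, 0.2391·sin240.0°, 0.0616) = (-0.1196, -0.2071, 0.0616)
subtract pairs → two planes through P
linear system: -0.6545x+0.2771y = -0.0122−-0.3743z; -0.7337x+-0.4142y = -0.0011−0.0606z
det = 0.4744;  x = 0.0113+-0.2913z,  y = -0.0173+0.6624z
into |P−centre ₁|² = l²: 1.5237z² + 0.0520z + -0.0455 = 0;  Δ = 0.2798;  z = -0.1906 or 0.1565 → z<0 root = -0.1906
x = 0.0669, y = -0.1436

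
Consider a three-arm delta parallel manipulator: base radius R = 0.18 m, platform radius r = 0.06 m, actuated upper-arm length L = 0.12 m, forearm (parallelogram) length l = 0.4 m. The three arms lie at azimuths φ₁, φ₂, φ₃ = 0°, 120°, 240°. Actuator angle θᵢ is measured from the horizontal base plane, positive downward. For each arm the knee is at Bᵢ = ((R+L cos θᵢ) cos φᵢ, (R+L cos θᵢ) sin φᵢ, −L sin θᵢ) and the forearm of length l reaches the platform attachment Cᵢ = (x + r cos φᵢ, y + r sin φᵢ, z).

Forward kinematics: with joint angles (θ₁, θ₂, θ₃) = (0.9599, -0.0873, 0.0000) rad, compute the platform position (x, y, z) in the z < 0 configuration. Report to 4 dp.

S1 = (0.1888·cos0.0°, 0.1888·sin0.0°, -0.0983) = (0.1888, 0.0000, -0.0983)
arm 2 at φ=120.0°: e+L cos θ2 = 0.2395;  S2 = (-0.1198, 0.2075, 0.0105)
φ3=240.0°: virtual centre (-0.1200, -0.2078, 0.0000), radius l
|S₂|²−|S₁|² = 0.0122;  |S₃|²−|S₁|² = 0.0123
linear system: -0.6172x+0.4149y = 0.0122−0.2175z; -0.6177x+-0.4157y = 0.0123−0.1966z
det = 0.5128;  x = -0.0198+0.3354z,  y = -0.0001+-0.0254z
quadratic in z: (1.1131)z²+(0.0567)z+(-0.1068)=0, √Δ=0.6919 → z ∈ {-0.3363, 0.2854}; z = -0.3363 (taking z<0)
x = -0.1326, y = 0.0084

(-0.1326, 0.0084, -0.3363)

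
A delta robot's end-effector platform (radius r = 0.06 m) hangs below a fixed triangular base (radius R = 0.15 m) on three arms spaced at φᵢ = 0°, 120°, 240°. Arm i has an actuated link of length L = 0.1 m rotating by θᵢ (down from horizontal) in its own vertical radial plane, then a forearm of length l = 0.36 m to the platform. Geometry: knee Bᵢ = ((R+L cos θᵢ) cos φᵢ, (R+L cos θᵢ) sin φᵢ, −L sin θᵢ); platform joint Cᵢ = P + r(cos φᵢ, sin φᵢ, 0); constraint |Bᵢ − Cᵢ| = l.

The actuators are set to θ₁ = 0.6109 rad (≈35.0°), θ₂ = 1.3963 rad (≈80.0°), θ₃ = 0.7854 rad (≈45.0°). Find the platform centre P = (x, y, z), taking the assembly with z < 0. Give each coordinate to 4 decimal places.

(0.0664, -0.0753, -0.3932)

O1 = (0.1719·cos0.0°, 0.1719·sin0.0°, -0.0574) = (0.1719, 0.0000, -0.0574)
arm 2 at φ=120.0°: e+L cos θ2 = 0.1074;  O2 = (-0.0537, 0.0930, -0.0985)
O3 = (0.1607·cos240.0°, 0.1607·sin240.0°, -0.0707) = (-0.0804, -0.1392, -0.0707)
subtract pairs → two planes through P
[-0.4512 0.1860 -0.0822]·P = -0.0116;  [-0.5045 -0.2784 -0.0267]·P = -0.0020
Cramer: x(z) = 0.0164-0.1270z;  y(z) = -0.0226+0.1342z
into |P−O₁|² = l²: 1.0341z² + 0.1481z + -0.1016 = 0;  Δ = 0.4423;  z = -0.3932 or 0.2499 → z<0 root = -0.3932
x = 0.0664, y = -0.0753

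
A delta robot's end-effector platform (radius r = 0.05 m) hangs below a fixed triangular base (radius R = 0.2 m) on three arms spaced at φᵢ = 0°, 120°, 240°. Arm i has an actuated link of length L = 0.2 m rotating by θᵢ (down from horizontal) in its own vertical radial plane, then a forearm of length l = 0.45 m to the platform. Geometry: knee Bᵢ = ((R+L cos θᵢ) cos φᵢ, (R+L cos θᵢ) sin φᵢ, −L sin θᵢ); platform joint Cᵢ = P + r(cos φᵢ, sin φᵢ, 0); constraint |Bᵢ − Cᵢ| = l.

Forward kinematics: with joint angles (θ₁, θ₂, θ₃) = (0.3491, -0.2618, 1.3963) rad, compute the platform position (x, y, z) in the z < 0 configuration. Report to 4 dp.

(0.0618, 0.2417, -0.3289)

arm 1 at φ=0.0°: e+L cos θ1 = 0.3379;  centre 1 = (0.3379, 0.0000, -0.0684)
centre 2 = (0.3432·cos120.0°, 0.3432·sin120.0°, 0.0518) = (-0.1716, 0.2972, 0.0518)
arm 3 at φ=240.0°: e+L cos θ3 = 0.1847;  centre 3 = (-0.0924, -0.1600, -0.1970)
subtract pairs → two planes through P
[-1.0191 0.5944 0.2403]·P = 0.0016;  [-0.8606 -0.3199 -0.2571]·P = -0.0460
Cramer: x(z) = 0.0320-0.0906z;  y(z) = 0.0575-0.5598z
sphere 1 gives Az²+Bz+C=0 with A=1.3215, B=0.1279, C=-0.1009;  B²−4AC=0.5498;  roots -0.3289, 0.2322;  negative root z = -0.3289
x = 0.0618, y = 0.2417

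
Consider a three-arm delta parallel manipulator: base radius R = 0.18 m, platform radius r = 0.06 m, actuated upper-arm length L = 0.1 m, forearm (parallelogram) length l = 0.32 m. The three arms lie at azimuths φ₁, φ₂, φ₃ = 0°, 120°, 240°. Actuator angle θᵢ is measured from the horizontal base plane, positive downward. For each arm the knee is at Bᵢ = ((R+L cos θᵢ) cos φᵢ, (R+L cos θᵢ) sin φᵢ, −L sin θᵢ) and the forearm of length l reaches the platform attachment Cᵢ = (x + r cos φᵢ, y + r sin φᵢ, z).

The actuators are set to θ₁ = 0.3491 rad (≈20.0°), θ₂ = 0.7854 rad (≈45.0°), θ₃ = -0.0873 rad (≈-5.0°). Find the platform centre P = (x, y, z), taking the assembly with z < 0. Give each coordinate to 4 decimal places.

(0.0034, -0.0691, -0.2650)

centre 1 = (0.2140·cos0.0°, 0.2140·sin0.0°, -0.0342) = (0.2140, 0.0000, -0.0342)
centre 2 = (0.1907·cos120.0°, 0.1907·sin120.0°, -0.0707) = (-0.0954, 0.1652, -0.0707)
centre 3 = (0.2196·cos240.0°, 0.2196·sin240.0°, 0.0087) = (-0.1098, -0.1902, 0.0087)
eliminate P² terms by subtracting sphere 1 from 2 and 3
[-0.6186 0.3303 -0.0730]·P = -0.0056;  [-0.6476 -0.3804 0.0858]·P = 0.0014
det = 0.4492;  x = 0.0037+0.0013z,  y = -0.0099+0.2235z
sphere 1 gives Az²+Bz+C=0 with A=1.0499, B=0.0634, C=-0.0569;  B²−4AC=0.2431;  roots -0.2650, 0.2046;  negative root z = -0.2650
x = 0.0034, y = -0.0691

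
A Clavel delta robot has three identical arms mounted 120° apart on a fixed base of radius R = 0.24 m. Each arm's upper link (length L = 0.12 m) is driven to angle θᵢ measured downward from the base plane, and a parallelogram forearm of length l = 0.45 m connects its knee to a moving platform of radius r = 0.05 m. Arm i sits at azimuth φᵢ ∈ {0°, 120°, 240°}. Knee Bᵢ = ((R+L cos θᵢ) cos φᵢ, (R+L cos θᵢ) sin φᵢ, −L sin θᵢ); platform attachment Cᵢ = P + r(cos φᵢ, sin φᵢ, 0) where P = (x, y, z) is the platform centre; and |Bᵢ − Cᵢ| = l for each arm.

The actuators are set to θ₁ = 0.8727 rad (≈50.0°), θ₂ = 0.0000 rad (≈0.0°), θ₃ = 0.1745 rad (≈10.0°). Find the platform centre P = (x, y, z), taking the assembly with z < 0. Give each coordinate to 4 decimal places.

arm 1 at φ=0.0°: e+L cos θ1 = 0.2671;  S1 = (0.2671, 0.0000, -0.0919)
φ2=120.0°: virtual centre (-0.1550, 0.2685, 0.0000), radius l
arm 3 at φ=240.0°: e+L cos θ3 = 0.3082;  S3 = (-0.1541, -0.2669, -0.0208)
subtract pairs → two planes through P
linear system: -0.8443x+0.5369y = 0.0163−0.1839z; -0.8424x+-0.5338y = 0.0156−0.1422z
Cramer: x(z) = -0.0189+0.1932z;  y(z) = 0.0006-0.0386z
into |P−S₁|² = l²: 1.0388z² + 0.0733z + -0.1122 = 0;  Δ = 0.4717;  z = -0.3658 or 0.2953 → z<0 root = -0.3658
x = -0.0896, y = 0.0147

(-0.0896, 0.0147, -0.3658)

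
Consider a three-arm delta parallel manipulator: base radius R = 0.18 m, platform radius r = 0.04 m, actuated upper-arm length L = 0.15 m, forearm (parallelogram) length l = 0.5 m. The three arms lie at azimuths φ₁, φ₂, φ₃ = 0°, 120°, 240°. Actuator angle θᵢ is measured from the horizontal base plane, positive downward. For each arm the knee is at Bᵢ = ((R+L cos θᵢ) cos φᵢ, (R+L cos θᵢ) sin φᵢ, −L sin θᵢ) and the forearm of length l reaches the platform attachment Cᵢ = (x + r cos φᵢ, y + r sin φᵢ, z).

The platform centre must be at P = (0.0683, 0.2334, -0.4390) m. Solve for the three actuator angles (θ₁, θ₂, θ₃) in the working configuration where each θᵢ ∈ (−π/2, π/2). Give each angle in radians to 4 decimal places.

arm 1 (φ=0.0°): x'=0.0683, y'=0.2334
  A cos θ + B sin θ = C:  0.0717·cos θ + -0.4390·sin θ = -0.0828
  γ=atan2(-0.4390,0.0717)=-1.4089;  ψ=arccos(-0.1861)=1.7580;  θ1=γ+ψ≈0.3491
φ2=120.0° → target in arm frame (0.1680, -0.1758)
  A=-0.0280, B=-0.4390, C=(l²−L²−A²−y'²−z²)/(2L)=0.0102
  θ2 = atan2(B,A) + arccos(C/0.4399) = -0.0869
rotate P by −φ3: (-0.2363, -0.0576, -0.4390)
  e−x'=0.3763;  (l²−L²−(e−x')²−y'²−z²)/2L = -0.3671
  θ3 = atan2(B,A) + arccos(C/0.5782) = 1.3964

θ₁ = 0.3491, θ₂ = -0.0869, θ₃ = 1.3964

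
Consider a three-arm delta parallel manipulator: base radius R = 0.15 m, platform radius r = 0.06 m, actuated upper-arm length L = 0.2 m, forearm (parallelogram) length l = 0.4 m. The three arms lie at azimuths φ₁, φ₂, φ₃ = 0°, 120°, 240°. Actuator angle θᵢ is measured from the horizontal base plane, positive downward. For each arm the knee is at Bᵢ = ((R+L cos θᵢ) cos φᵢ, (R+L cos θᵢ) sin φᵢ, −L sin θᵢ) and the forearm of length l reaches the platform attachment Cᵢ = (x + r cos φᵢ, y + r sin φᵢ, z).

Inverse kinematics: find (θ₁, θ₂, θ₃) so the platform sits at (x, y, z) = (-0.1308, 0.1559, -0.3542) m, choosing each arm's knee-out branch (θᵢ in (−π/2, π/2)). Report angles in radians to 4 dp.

arm 1 (φ=0.0°): x'=-0.1308, y'=0.1559
  e−x'=0.2208;  (l²−L²−(e−x')²−y'²−z²)/2L = -0.1963
  γ=atan2(-0.3542,0.2208)=-1.0134;  ψ=arccos(-0.4703)=2.0604;  θ1=γ+ψ≈1.0470
φ2=120.0° → target in arm frame (0.2004, 0.0353)
  A cos θ + B sin θ = C:  -0.1104·cos θ + -0.3542·sin θ = -0.0472
  √(A²+B²)=0.3710;  θ2 = -1.8730+1.6985 ≈ -0.1745
φ3=240.0° → target in arm frame (-0.0696, -0.1912)
  A cos θ + B sin θ = C:  0.1596·cos θ + -0.3542·sin θ = -0.1688
  θ3 = atan2(B,A) + arccos(C/0.3885) = 0.8727

θ₁ = 1.0470, θ₂ = -0.1745, θ₃ = 0.8727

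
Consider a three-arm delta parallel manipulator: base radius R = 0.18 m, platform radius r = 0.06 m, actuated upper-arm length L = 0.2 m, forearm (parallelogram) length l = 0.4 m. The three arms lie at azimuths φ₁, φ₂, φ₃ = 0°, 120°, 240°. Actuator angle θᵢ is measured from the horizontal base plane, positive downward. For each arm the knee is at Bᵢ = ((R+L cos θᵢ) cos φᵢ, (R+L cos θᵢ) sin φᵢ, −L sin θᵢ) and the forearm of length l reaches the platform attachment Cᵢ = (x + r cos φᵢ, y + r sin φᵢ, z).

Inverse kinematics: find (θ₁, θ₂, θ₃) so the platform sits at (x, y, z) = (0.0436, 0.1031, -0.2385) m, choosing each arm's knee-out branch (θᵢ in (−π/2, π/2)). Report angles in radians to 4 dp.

φ1=0.0° → target in arm frame (0.0436, 0.1031)
  A=0.0764, B=-0.2385, C=(l²−L²−A²−y'²−z²)/(2L)=0.1166
  √(A²+B²)=0.2504;  θ1 = -1.2608+1.0864 ≈ -0.1744
arm 2 (φ=120.0°): x'=0.0675, y'=-0.0893
  A cos θ + B sin θ = C:  0.0525·cos θ + -0.2385·sin θ = 0.1310
  θ2 = atan2(B,A) + arccos(C/0.2442) = -0.3493
arm 3 (φ=240.0°): x'=-0.1111, y'=-0.0138
  A cos θ + B sin θ = C:  0.2311·cos θ + -0.2385·sin θ = 0.0238
  γ=atan2(-0.2385,0.2311)=-0.8012;  ψ=arccos(0.0717)=1.4990;  θ3=γ+ψ≈0.6978

θ₁ = -0.1744, θ₂ = -0.3493, θ₃ = 0.6978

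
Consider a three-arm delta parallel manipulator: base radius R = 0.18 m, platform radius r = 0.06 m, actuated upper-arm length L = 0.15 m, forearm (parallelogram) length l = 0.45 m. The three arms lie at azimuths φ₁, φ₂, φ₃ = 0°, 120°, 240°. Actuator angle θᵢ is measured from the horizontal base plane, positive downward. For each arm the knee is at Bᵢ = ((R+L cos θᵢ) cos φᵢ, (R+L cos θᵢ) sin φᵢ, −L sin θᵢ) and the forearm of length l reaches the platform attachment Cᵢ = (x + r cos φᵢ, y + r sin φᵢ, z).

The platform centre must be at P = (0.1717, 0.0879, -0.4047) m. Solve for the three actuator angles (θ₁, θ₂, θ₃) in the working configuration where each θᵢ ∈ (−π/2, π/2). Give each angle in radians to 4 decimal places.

rotate P by −φ1: (0.1717, 0.0879, -0.4047)
  A=-0.0517, B=-0.4047, C=(l²−L²−A²−y'²−z²)/(2L)=0.0194
  θ1 = atan2(B,A) + arccos(C/0.4080) = -0.1746
rotate P by −φ2: (-0.0097, -0.1926, -0.4047)
  A=0.1297, B=-0.4047, C=(l²−L²−A²−y'²−z²)/(2L)=-0.1257
  γ=atan2(-0.4047,0.1297)=-1.2606;  ψ=arccos(-0.2959)=1.8712;  θ2=γ+ψ≈0.6106
arm 3 (φ=240.0°): x'=-0.1620, y'=0.1047
  A cos θ + B sin θ = C:  0.2820·cos θ + -0.4047·sin θ = -0.2475
  √(A²+B²)=0.4932;  θ3 = -0.9623+2.0966 ≈ 1.1343

θ₁ = -0.1746, θ₂ = 0.6106, θ₃ = 1.1343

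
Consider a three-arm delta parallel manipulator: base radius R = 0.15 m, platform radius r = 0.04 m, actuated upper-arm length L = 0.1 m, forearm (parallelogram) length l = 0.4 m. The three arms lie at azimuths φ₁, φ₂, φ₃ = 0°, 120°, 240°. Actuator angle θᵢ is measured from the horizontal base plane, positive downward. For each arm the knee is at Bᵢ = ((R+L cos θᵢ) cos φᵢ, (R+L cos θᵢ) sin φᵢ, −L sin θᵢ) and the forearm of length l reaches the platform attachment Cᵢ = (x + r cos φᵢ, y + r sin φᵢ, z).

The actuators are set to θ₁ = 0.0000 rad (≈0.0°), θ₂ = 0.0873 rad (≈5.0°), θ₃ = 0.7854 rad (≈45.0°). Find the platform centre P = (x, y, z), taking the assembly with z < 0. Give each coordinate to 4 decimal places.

arm 1 at φ=0.0°: e+L cos θ1 = 0.2100;  S1 = (0.2100, 0.0000, 0.0000)
φ2=120.0°: virtual centre (-0.1048, 0.1815, -0.0087), radius l
S3 = (0.1807·cos240.0°, 0.1807·sin240.0°, -0.0707) = (-0.0904, -0.1565, -0.0707)
eliminate P² terms by subtracting sphere 1 from 2 and 3
[-0.6296 0.3631 -0.0174]·P = -0.0001;  [-0.6007 -0.3130 -0.1414]·P = -0.0064
det = 0.4152;  x = 0.0057+-0.1368z,  y = 0.0097+-0.1892z
into |P−S₁|² = l²: 1.0545z² + 0.0523z + -0.1182 = 0;  Δ = 0.5012;  z = -0.3604 or 0.3109 → z<0 root = -0.3604
x = 0.0550, y = 0.0779

(0.0550, 0.0779, -0.3604)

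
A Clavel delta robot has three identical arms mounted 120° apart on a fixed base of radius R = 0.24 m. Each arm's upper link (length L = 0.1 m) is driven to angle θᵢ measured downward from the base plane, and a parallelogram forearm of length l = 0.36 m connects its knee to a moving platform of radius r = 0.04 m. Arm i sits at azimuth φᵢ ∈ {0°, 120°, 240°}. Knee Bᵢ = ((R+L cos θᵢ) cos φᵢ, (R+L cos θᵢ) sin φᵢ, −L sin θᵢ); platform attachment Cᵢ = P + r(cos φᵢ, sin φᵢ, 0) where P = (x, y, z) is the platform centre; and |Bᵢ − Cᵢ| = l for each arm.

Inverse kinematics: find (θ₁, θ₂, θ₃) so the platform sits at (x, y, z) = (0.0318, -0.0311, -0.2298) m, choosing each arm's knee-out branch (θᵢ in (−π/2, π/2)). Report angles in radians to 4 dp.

θ₁ = -0.0876, θ₂ = 0.6979, θ₃ = 0.1748

rotate P by −φ1: (0.0318, -0.0311, -0.2298)
  A=0.1682, B=-0.2298, C=(l²−L²−A²−y'²−z²)/(2L)=0.1877
  √(A²+B²)=0.2848;  θ1 = -0.9390+0.8513 ≈ -0.0876
φ2=120.0° → target in arm frame (-0.0428, -0.0120)
  e−x'=0.2428;  (l²−L²−(e−x')²−y'²−z²)/2L = 0.0384
  θ2 = atan2(B,A) + arccos(C/0.3343) = 0.6979
arm 3 (φ=240.0°): x'=0.0110, y'=0.0431
  e−x'=0.1890;  (l²−L²−(e−x')²−y'²−z²)/2L = 0.1461
  θ3 = atan2(B,A) + arccos(C/0.2975) = 0.1748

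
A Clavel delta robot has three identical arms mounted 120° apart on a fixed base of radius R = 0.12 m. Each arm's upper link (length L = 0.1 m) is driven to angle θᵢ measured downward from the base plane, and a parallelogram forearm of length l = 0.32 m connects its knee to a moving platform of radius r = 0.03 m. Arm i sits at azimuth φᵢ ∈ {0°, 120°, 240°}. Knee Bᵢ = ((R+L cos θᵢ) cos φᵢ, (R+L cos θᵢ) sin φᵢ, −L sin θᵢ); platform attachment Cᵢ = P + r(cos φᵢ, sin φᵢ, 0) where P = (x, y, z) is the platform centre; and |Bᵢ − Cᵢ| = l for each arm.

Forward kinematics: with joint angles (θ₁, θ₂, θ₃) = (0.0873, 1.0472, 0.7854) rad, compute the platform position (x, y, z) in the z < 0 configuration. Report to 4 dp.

(0.0972, -0.0302, -0.3136)

φ1=0.0°: virtual centre (0.1896, 0.0000, -0.0087), radius l
φ2=120.0°: virtual centre (-0.0700, 0.1212, -0.0866), radius l
centre 3 = (0.1607·cos240.0°, 0.1607·sin240.0°, -0.0707) = (-0.0804, -0.1392, -0.0707)
eliminate P² terms by subtracting sphere 1 from 2 and 3
[-0.5192 0.2425 -0.1558]·P = -0.0089;  [-0.5399 -0.2784 -0.1240]·P = -0.0052
Cramer: x(z) = 0.0136-0.2665z;  y(z) = -0.0077+0.0716z
quadratic in z: (1.0762)z²+(0.1102)z+(-0.0713)=0, √Δ=0.5648 → z ∈ {-0.3136, 0.2112}; z = -0.3136 (taking z<0)
x = 0.0972, y = -0.0302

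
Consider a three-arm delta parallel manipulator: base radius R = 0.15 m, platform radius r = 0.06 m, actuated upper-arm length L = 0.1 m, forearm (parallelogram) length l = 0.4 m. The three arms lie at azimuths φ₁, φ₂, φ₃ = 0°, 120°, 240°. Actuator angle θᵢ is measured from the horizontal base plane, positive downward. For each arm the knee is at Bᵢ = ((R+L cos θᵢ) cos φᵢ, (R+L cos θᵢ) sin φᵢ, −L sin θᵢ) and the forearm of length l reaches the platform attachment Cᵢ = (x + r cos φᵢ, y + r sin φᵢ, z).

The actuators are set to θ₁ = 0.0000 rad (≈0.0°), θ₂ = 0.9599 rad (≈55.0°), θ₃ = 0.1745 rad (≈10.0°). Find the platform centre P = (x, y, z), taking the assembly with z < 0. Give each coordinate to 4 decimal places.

arm 1 at φ=0.0°: e+L cos θ1 = 0.1900;  O1 = (0.1900, 0.0000, 0.0000)
O2 = (0.1474·cos120.0°, 0.1474·sin120.0°, -0.0819) = (-0.0737, 0.1276, -0.0819)
φ3=240.0°: virtual centre (-0.0942, -0.1632, -0.0174), radius l
subtract pairs → two planes through P
[-0.5274 0.2552 -0.1638]·P = -0.0077;  [-0.5685 -0.3265 -0.0347]·P = -0.0003
Cramer: x(z) = 0.0081-0.1965z;  y(z) = -0.0133+0.2358z
into |P−O₁|² = l²: 1.0942z² + 0.0652z + -0.1267 = 0;  Δ = 0.5590;  z = -0.3714 or 0.3118 → z<0 root = -0.3714
x = 0.0811, y = -0.1009

(0.0811, -0.1009, -0.3714)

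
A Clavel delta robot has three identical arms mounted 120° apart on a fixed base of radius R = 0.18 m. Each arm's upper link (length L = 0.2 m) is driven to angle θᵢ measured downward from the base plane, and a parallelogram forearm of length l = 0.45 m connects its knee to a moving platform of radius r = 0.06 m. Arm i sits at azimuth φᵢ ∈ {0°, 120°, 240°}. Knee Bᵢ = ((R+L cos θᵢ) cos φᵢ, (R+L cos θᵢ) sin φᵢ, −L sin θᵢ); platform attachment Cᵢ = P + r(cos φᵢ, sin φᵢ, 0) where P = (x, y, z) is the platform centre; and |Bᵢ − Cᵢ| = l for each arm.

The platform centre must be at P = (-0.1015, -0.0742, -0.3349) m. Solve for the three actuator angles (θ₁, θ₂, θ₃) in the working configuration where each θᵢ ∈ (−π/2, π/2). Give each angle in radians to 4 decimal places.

φ1=0.0° → target in arm frame (-0.1015, -0.0742)
  A cos θ + B sin θ = C:  0.2215·cos θ + -0.3349·sin θ = -0.0106
  γ=atan2(-0.3349,0.2215)=-0.9865;  ψ=arccos(-0.0263)=1.5971;  θ1=γ+ψ≈0.6107
rotate P by −φ2: (-0.0135, 0.1250, -0.3349)
  A cos θ + B sin θ = C:  0.1335·cos θ + -0.3349·sin θ = 0.0422
  √(A²+B²)=0.3605;  θ2 = -1.1915+1.4534 ≈ 0.2619
arm 3 (φ=240.0°): x'=0.1150, y'=-0.0508
  e−x'=0.0050;  (l²−L²−(e−x')²−y'²−z²)/2L = 0.1193
  γ=atan2(-0.3349,0.0050)=-1.5559;  ψ=arccos(0.3563)=1.2065;  θ3=γ+ψ≈-0.3494

θ₁ = 0.6107, θ₂ = 0.2619, θ₃ = -0.3494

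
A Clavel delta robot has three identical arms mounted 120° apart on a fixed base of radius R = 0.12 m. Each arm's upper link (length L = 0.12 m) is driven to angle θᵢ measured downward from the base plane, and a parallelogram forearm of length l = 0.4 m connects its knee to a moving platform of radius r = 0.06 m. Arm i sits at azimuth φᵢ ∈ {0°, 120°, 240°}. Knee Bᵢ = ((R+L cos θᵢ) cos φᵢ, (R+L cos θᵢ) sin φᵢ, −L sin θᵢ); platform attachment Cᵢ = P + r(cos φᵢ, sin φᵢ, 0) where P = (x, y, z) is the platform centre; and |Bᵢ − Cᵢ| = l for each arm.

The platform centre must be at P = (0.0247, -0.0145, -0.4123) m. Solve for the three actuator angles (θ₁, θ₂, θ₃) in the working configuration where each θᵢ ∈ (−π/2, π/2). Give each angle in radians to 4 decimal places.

θ₁ = 0.3487, θ₂ = 0.5233, θ₃ = 0.4361

φ1=0.0° → target in arm frame (0.0247, -0.0145)
  A=0.0353, B=-0.4123, C=(l²−L²−A²−y'²−z²)/(2L)=-0.1077
  √(A²+B²)=0.4138;  θ1 = -1.4854+1.8341 ≈ 0.3487
φ2=120.0° → target in arm frame (-0.0249, -0.0141)
  e−x'=0.0849;  (l²−L²−(e−x')²−y'²−z²)/2L = -0.1325
  √(A²+B²)=0.4210;  θ2 = -1.3677+1.8910 ≈ 0.5233
rotate P by −φ3: (0.0002, 0.0286, -0.4123)
  A cos θ + B sin θ = C:  0.0598·cos θ + -0.4123·sin θ = -0.1199
  γ=atan2(-0.4123,0.0598)=-1.4268;  ψ=arccos(-0.2879)=1.8628;  θ3=γ+ψ≈0.4361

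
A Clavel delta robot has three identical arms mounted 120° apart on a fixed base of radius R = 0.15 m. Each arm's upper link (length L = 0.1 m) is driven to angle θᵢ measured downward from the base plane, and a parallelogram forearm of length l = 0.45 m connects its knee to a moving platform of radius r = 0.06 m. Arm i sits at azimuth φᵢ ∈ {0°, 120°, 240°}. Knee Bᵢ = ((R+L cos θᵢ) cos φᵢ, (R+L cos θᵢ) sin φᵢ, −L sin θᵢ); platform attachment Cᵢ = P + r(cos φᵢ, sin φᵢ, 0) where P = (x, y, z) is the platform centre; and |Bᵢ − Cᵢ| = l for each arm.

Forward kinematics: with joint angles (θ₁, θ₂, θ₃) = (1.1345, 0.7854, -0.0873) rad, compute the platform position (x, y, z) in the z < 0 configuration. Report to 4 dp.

φ1=0.0°: virtual centre (0.1323, 0.0000, -0.0906), radius l
arm 2 at φ=120.0°: ρ2 = 0.1607;  centre 2 = (-0.0804, 0.1392, -0.0707)
φ3=240.0°: virtual centre (-0.0948, -0.1642, 0.0087), radius l
subtract pairs → two planes through P
linear system: -0.4252x+0.2784y = 0.0051−0.0398z; -0.4541x+-0.3284y = 0.0103−0.1987z
det = 0.2661;  x = -0.0171+0.2571z,  y = -0.0078+0.2496z
quadratic in z: (1.1284)z²+(0.1006)z+(-0.1719)=0, √Δ=0.8866 → z ∈ {-0.4374, 0.3483}; z = -0.4374 (taking z<0)
x = -0.1296, y = -0.1169

(-0.1296, -0.1169, -0.4374)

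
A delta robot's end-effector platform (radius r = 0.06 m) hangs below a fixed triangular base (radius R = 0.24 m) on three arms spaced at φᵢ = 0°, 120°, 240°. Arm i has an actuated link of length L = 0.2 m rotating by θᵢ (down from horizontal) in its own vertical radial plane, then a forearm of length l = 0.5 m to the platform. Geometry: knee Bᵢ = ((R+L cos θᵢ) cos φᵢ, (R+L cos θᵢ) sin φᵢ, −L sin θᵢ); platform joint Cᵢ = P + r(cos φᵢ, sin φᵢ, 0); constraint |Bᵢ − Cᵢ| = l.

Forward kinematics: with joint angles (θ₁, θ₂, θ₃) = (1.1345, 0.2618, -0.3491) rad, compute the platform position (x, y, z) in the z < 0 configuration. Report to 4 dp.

(-0.1961, -0.0674, -0.3637)

φ1=0.0°: virtual centre (0.2645, 0.0000, -0.1813), radius l
φ2=120.0°: virtual centre (-0.1866, 0.3232, -0.0518), radius l
arm 3 at φ=240.0°: (R−r)+L cos θ3 = 0.3679;  S3 = (-0.1840, -0.3186, 0.0684)
subtract pairs → two planes through P
linear system: -0.9022x+0.6464y = 0.0391−0.2590z; -0.8970x+-0.6373y = 0.0372−0.4994z
Cramer: x(z) = -0.0424+0.4225z;  y(z) = 0.0013+0.1890z
into |P−S₁|² = l²: 1.2142z² + 0.1037z + -0.1229 = 0;  Δ = 0.6078;  z = -0.3637 or 0.2783 → z<0 root = -0.3637
x = -0.1961, y = -0.0674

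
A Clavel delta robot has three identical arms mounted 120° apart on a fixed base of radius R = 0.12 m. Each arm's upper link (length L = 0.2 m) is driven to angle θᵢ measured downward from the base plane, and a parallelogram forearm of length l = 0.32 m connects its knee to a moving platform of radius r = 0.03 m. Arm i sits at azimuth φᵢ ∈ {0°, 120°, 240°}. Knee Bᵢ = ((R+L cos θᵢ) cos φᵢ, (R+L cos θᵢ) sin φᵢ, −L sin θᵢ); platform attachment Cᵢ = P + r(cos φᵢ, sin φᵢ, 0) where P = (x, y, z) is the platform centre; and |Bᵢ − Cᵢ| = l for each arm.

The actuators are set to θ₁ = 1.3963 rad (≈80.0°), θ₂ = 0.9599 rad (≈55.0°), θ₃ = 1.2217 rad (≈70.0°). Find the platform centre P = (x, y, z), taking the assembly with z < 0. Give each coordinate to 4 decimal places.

(-0.0639, 0.0432, -0.4518)

φ1=0.0°: virtual centre (0.1247, 0.0000, -0.1970), radius l
arm 2 at φ=120.0°: (R−r)+L cos θ2 = 0.2047;  S2 = (-0.1024, 0.1773, -0.1638)
arm 3 at φ=240.0°: (R−r)+L cos θ3 = 0.1584;  S3 = (-0.0792, -0.1372, -0.1879)
subtract pairs → two planes through P
linear system: -0.4542x+0.3546y = 0.0144−0.0663z; -0.4079x+-0.2744y = 0.0061−0.0181z
det = 0.2692;  x = -0.0227+0.0913z,  y = 0.0116+-0.0699z
quadratic in z: (1.0132)z²+(0.3654)z+(-0.0417)=0, √Δ=0.5502 → z ∈ {-0.4518, 0.0912}; z = -0.4518 (taking z<0)
x = -0.0639, y = 0.0432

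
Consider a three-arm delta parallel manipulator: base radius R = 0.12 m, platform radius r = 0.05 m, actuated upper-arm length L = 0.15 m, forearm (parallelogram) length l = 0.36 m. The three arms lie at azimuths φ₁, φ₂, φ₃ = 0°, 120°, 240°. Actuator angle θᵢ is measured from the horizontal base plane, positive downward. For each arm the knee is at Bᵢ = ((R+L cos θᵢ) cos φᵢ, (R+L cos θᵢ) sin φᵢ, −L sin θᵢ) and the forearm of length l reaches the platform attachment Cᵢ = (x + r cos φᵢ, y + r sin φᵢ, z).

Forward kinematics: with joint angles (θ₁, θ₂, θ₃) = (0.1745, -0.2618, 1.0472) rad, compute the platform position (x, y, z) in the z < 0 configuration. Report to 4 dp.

(0.0442, 0.1763, -0.2876)

O1 = (0.2177·cos0.0°, 0.2177·sin0.0°, -0.0260) = (0.2177, 0.0000, -0.0260)
arm 2 at φ=120.0°: (R−r)+L cos θ2 = 0.2149;  O2 = (-0.1074, 0.1861, 0.0388)
arm 3 at φ=240.0°: (R−r)+L cos θ3 = 0.1450;  O3 = (-0.0725, -0.1256, -0.1299)
subtract pairs → two planes through P
plane₁₂: -0.6503x+0.3722y+0.1297z = -0.0004
Cramer: x(z) = 0.0103-0.1179z;  y(z) = 0.0168-0.5546z
into |P−O₁|² = l²: 1.3215z² + 0.0823z + -0.0856 = 0;  Δ = 0.4592;  z = -0.2876 or 0.2253 → z<0 root = -0.2876
x = 0.0442, y = 0.1763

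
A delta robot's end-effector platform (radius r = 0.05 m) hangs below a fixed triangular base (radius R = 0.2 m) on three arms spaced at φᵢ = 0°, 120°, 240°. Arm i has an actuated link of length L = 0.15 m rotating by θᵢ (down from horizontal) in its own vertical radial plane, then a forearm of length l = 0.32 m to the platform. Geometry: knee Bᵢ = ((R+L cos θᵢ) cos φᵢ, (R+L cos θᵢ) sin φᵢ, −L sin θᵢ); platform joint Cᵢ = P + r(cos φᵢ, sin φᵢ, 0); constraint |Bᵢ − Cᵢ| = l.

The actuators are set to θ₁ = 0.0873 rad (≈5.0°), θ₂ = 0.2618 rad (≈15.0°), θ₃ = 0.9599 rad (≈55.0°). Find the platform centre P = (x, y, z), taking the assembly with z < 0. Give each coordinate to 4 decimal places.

(0.0467, 0.0588, -0.2003)

centre 1 = (0.2994·cos0.0°, 0.2994·sin0.0°, -0.0131) = (0.2994, 0.0000, -0.0131)
centre 2 = (0.2949·cos120.0°, 0.2949·sin120.0°, -0.0388) = (-0.1474, 0.2554, -0.0388)
centre 3 = (0.2360·cos240.0°, 0.2360·sin240.0°, -0.1229) = (-0.1180, -0.2044, -0.1229)
|centre ₂|²−|centre ₁|² = -0.0014;  |centre ₃|²−|centre ₁|² = -0.0190
[-0.8937 0.5108 -0.0515]·P = -0.0014;  [-0.8349 -0.4088 -0.2196]·P = -0.0190
Cramer: x(z) = 0.0130-0.1682z;  y(z) = 0.0200-0.1936z
sphere 1 gives Az²+Bz+C=0 with A=1.0658, B=0.1148, C=-0.0198;  B²−4AC=0.0975;  roots -0.2003, 0.0926;  negative root z = -0.2003
x = 0.0467, y = 0.0588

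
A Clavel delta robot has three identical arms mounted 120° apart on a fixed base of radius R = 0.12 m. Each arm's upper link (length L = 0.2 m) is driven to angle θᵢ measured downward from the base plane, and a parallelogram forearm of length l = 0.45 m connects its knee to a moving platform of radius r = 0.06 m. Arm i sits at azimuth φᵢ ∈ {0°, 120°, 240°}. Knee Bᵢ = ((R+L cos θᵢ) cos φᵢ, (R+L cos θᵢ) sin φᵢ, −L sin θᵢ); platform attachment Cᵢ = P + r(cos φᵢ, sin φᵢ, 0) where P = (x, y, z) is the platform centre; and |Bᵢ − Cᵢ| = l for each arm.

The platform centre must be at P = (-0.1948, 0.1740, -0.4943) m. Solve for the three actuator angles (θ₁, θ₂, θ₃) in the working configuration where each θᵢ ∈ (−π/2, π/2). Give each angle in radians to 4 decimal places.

θ₁ = 1.3964, θ₂ = 0.2620, θ₃ = 1.1345

φ1=0.0° → target in arm frame (-0.1948, 0.1740)
  A cos θ + B sin θ = C:  0.2548·cos θ + -0.4943·sin θ = -0.4426
  √(A²+B²)=0.5561;  θ1 = -1.0948+2.4912 ≈ 1.3964
φ2=120.0° → target in arm frame (0.2481, 0.0817)
  e−x'=-0.1881;  (l²−L²−(e−x')²−y'²−z²)/2L = -0.3097
  γ=atan2(-0.4943,-0.1881)=-1.9344;  ψ=arccos(-0.5856)=2.1964;  θ2=γ+ψ≈0.2620
arm 3 (φ=240.0°): x'=-0.0533, y'=-0.2557
  A cos θ + B sin θ = C:  0.1133·cos θ + -0.4943·sin θ = -0.4001
  γ=atan2(-0.4943,0.1133)=-1.3455;  ψ=arccos(-0.7890)=2.4800;  θ3=γ+ψ≈1.1345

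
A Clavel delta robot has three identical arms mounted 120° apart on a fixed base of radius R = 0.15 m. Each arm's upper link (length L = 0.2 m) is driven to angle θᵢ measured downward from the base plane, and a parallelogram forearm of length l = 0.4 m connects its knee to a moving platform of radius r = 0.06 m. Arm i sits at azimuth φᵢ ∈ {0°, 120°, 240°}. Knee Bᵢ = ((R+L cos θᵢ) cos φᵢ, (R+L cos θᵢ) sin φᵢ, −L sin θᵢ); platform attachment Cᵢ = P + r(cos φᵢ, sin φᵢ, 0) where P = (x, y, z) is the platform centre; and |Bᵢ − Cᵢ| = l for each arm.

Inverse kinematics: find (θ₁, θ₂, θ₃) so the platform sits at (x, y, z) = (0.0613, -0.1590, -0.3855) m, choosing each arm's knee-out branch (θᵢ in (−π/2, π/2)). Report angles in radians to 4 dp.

θ₁ = 0.4360, θ₂ = 1.1343, θ₃ = 0.2617

rotate P by −φ1: (0.0613, -0.1590, -0.3855)
  e−x'=0.0287;  (l²−L²−(e−x')²−y'²−z²)/2L = -0.1368
  γ=atan2(-0.3855,0.0287)=-1.4965;  ψ=arccos(-0.3539)=1.9325;  θ1=γ+ψ≈0.4360
arm 2 (φ=120.0°): x'=-0.1683, y'=0.0264
  A cos θ + B sin θ = C:  0.2583·cos θ + -0.3855·sin θ = -0.2401
  √(A²+B²)=0.4641;  θ2 = -0.9804+2.1147 ≈ 1.1343
φ3=240.0° → target in arm frame (0.1070, 0.1326)
  e−x'=-0.0170;  (l²−L²−(e−x')²−y'²−z²)/2L = -0.1162
  θ3 = atan2(B,A) + arccos(C/0.3859) = 0.2617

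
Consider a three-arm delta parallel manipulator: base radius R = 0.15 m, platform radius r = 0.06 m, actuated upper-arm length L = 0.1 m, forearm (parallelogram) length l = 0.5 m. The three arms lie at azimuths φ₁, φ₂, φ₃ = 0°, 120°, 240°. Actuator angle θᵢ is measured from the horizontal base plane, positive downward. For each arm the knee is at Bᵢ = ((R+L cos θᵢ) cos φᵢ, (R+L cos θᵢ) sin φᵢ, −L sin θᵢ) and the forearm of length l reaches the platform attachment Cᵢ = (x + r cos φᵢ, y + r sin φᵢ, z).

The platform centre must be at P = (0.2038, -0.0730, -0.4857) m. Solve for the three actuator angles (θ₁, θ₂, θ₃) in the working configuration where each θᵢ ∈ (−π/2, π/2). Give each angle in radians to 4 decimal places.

φ1=0.0° → target in arm frame (0.2038, -0.0730)
  e−x'=-0.1138;  (l²−L²−(e−x')²−y'²−z²)/2L = -0.0709
  θ1 = atan2(B,A) + arccos(C/0.4989) = -0.0875
rotate P by −φ2: (-0.1651, -0.1400, -0.4857)
  e−x'=0.2551;  (l²−L²−(e−x')²−y'²−z²)/2L = -0.4029
  θ2 = atan2(B,A) + arccos(C/0.5486) = 1.3085
φ3=240.0° → target in arm frame (-0.0387, 0.2130)
  e−x'=0.1287;  (l²−L²−(e−x')²−y'²−z²)/2L = -0.2892
  θ3 = atan2(B,A) + arccos(C/0.5025) = 0.8722

θ₁ = -0.0875, θ₂ = 1.3085, θ₃ = 0.8722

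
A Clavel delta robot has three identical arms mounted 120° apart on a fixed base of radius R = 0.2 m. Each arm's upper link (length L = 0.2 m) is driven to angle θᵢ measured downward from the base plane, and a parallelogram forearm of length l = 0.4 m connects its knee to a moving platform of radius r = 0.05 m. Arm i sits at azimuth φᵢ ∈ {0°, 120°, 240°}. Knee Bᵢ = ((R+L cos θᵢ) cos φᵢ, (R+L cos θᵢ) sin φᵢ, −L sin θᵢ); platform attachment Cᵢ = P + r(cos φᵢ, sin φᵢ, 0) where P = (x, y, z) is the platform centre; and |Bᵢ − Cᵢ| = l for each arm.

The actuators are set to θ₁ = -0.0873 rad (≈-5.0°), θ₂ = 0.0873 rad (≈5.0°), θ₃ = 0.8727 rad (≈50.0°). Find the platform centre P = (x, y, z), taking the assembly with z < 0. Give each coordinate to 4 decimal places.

(0.0670, 0.0869, -0.2523)

S1 = (0.3492·cos0.0°, 0.3492·sin0.0°, 0.0174) = (0.3492, 0.0000, 0.0174)
arm 2 at φ=120.0°: ρ2 = 0.3492;  S2 = (-0.1746, 0.3024, -0.0174)
S3 = (0.2786·cos240.0°, 0.2786·sin240.0°, -0.1532) = (-0.1393, -0.2412, -0.1532)
eliminate P² terms by subtracting sphere 1 from 2 and 3
linear system: -1.0477x+0.6049y = 0.0000−-0.0698z; -0.9770x+-0.4825y = -0.0212−-0.3413z
det = 1.0965;  x = 0.0117+-0.2190z,  y = 0.0203+-0.2640z
sphere 1 gives Az²+Bz+C=0 with A=1.1176, B=0.1023, C=-0.0454;  B²−4AC=0.2132;  roots -0.2523, 0.1608;  negative root z = -0.2523
x = 0.0670, y = 0.0869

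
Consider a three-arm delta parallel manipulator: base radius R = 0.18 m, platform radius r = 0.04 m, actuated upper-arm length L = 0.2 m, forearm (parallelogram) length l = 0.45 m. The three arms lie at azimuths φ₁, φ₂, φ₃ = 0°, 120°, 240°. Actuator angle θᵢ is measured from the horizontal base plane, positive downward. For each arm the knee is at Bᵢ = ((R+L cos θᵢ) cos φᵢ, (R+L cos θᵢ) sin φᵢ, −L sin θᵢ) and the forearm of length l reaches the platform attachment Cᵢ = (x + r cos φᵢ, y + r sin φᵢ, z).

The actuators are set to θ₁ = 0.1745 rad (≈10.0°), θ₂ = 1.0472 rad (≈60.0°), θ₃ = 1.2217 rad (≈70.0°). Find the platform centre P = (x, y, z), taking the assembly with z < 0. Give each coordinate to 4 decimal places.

(0.1845, 0.0362, -0.4566)

centre 1 = (0.3370·cos0.0°, 0.3370·sin0.0°, -0.0347) = (0.3370, 0.0000, -0.0347)
arm 2 at φ=120.0°: e+L cos θ2 = 0.2400;  centre 2 = (-0.1200, 0.2078, -0.1732)
φ3=240.0°: virtual centre (-0.1042, -0.1805, -0.1879), radius l
|centre ₂|²−|centre ₁|² = -0.0271;  |centre ₃|²−|centre ₁|² = -0.0360
linear system: -0.9139x+0.4157y = -0.0271−-0.2770z; -0.8823x+-0.3610y = -0.0360−-0.3064z
Cramer: x(z) = 0.0355-0.3263z;  y(z) = 0.0128-0.0512z
quadratic in z: (1.1091)z²+(0.2649)z+(-0.1103)=0, √Δ=0.7479 → z ∈ {-0.4566, 0.2178}; z = -0.4566 (taking z<0)
x = 0.1845, y = 0.0362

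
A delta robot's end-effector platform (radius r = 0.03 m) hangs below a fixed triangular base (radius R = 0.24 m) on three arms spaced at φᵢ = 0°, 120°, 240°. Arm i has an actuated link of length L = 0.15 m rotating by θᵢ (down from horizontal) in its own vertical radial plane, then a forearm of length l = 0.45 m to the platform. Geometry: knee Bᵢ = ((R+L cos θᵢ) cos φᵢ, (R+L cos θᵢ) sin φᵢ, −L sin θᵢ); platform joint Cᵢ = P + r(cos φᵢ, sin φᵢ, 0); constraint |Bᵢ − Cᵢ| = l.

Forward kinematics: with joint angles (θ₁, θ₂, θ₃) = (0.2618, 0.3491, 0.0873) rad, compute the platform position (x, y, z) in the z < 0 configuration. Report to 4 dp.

(-0.0038, -0.0221, -0.3096)

centre 1 = (0.3549·cos0.0°, 0.3549·sin0.0°, -0.0388) = (0.3549, 0.0000, -0.0388)
arm 2 at φ=120.0°: (R−r)+L cos θ2 = 0.3510;  centre 2 = (-0.1755, 0.3039, -0.0513)
arm 3 at φ=240.0°: (R−r)+L cos θ3 = 0.3594;  centre 3 = (-0.1797, -0.3113, -0.0131)
subtract pairs → two planes through P
linear system: -1.0607x+0.6079y = -0.0017−-0.0250z; -1.0692x+-0.6225y = 0.0019−0.0515z
det = 1.3103;  x = -0.0001+0.0120z,  y = -0.0029+0.0621z
sphere 1 gives Az²+Bz+C=0 with A=1.0040, B=0.0688, C=-0.0750;  B²−4AC=0.3058;  roots -0.3096, 0.2412;  negative root z = -0.3096
x = -0.0038, y = -0.0221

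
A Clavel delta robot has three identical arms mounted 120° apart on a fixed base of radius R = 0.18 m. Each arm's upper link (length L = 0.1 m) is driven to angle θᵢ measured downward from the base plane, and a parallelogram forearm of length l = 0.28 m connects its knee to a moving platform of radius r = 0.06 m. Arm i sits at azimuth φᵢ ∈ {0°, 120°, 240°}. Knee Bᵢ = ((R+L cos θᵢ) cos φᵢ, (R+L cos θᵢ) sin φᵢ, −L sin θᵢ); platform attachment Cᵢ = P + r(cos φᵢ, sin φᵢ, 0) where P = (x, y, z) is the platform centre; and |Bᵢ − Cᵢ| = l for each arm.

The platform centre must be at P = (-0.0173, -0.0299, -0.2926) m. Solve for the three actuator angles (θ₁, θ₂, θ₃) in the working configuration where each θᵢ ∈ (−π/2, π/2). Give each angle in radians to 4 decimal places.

θ₁ = 1.0474, θ₂ = 1.0470, θ₃ = 0.6980

rotate P by −φ1: (-0.0173, -0.0299, -0.2926)
  A=0.1373, B=-0.2926, C=(l²−L²−A²−y'²−z²)/(2L)=-0.1848
  √(A²+B²)=0.3232;  θ1 = -1.1321+2.1794 ≈ 1.0474
rotate P by −φ2: (-0.0172, 0.0299, -0.2926)
  A cos θ + B sin θ = C:  0.1372·cos θ + -0.2926·sin θ = -0.1847
  γ=atan2(-0.2926,0.1372)=-1.1322;  ψ=arccos(-0.5716)=2.1792;  θ2=γ+ψ≈1.0470
rotate P by −φ3: (0.0345, 0.0000, -0.2926)
  A=0.0855, B=-0.2926, C=(l²−L²−A²−y'²−z²)/(2L)=-0.1226
  √(A²+B²)=0.3048;  θ3 = -1.2866+1.9847 ≈ 0.6980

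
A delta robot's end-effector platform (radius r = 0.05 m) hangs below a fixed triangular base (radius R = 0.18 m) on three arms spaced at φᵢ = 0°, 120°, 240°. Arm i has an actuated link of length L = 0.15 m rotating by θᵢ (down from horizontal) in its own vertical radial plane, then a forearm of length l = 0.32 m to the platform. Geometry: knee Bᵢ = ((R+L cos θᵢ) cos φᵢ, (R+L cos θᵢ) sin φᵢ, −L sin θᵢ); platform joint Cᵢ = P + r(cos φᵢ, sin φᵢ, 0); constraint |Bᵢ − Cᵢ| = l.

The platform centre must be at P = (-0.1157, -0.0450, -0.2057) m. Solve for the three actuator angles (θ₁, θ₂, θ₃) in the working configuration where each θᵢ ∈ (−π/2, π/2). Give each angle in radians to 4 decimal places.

θ₁ = 1.1348, θ₂ = 0.3496, θ₃ = -0.3489

φ1=0.0° → target in arm frame (-0.1157, -0.0450)
  A=0.2457, B=-0.2057, C=(l²−L²−A²−y'²−z²)/(2L)=-0.0827
  √(A²+B²)=0.3204;  θ1 = -0.6970+1.8318 ≈ 1.1348
rotate P by −φ2: (0.0189, 0.1227, -0.2057)
  A cos θ + B sin θ = C:  0.1111·cos θ + -0.2057·sin θ = 0.0339
  √(A²+B²)=0.2338;  θ2 = -1.0755+1.4251 ≈ 0.3496
rotate P by −φ3: (0.0968, -0.0777, -0.2057)
  A=0.0332, B=-0.2057, C=(l²−L²−A²−y'²−z²)/(2L)=0.1015
  θ3 = atan2(B,A) + arccos(C/0.2084) = -0.3489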